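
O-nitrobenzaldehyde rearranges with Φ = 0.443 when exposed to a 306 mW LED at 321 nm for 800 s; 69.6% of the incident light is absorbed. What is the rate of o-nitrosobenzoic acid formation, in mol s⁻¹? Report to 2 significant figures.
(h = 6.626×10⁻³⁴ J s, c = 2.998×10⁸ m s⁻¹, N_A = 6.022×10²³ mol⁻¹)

2.5×10⁻⁷ mol s⁻¹

Photon energy at 321 nm: hc/λ = (6.626×10⁻³⁴)(2.998×10⁸)/(321×10⁻⁹) = 6.188×10⁻¹⁹ J.
Energy delivered: (306 mW)(800 s) = 244.8 J.
Photons incident: 244.8 / 6.188×10⁻¹⁹ = 3.956×10²⁰, i.e. 3.956×10²⁰/6.022×10²³ = 6.569×10⁻⁴ mol.
Photons absorbed: 0.696 × 6.569×10⁻⁴ = 4.572×10⁻⁴ mol.
Product formed: 0.443 × 4.572×10⁻⁴ = 2.025×10⁻⁴ mol.
Rate: 2.025×10⁻⁴ / 800 s = 2.5×10⁻⁷ mol s⁻¹.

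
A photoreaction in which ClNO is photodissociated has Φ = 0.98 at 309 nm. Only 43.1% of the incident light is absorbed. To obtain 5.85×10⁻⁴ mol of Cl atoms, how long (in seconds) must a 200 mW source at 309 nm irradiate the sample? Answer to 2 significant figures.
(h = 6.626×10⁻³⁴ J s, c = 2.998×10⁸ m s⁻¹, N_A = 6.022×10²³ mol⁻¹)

t ≈ 2700 s

Photons that must be absorbed: 5.85×10⁻⁴ / 0.98 = 5.969×10⁻⁴ mol.
Incident photons needed: 5.969×10⁻⁴ / 0.431 = 0.001385 mol.
Photon energy: hc/λ = 6.429×10⁻¹⁹ J; per mole, 3.872×10⁵ J mol⁻¹.
Energy required: 0.001385 × 3.872×10⁵ = 536.3 J.
Time: 536.3 J / 0.2 W = 2700 s.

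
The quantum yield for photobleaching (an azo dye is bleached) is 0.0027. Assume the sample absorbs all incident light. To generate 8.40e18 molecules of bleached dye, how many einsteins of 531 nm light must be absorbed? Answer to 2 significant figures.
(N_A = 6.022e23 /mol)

Product: 8.40e18 / 6.022e23 = 1.395e-5 mol.
Photons that must be absorbed: 1.395e-5 / 0.0027 = 0.005167 mol.

0.0052 einstein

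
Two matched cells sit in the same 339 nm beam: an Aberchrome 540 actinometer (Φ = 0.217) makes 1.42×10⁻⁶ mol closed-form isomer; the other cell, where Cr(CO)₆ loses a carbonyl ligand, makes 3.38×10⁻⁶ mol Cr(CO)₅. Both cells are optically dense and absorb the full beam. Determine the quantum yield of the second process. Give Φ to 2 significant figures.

Φ = 0.52

Photons absorbed by the actinometer: 1.42×10⁻⁶ / 0.217 = 6.544×10⁻⁶ mol.
Φ(unknown) = 3.38×10⁻⁶ / 6.544×10⁻⁶ = 0.52.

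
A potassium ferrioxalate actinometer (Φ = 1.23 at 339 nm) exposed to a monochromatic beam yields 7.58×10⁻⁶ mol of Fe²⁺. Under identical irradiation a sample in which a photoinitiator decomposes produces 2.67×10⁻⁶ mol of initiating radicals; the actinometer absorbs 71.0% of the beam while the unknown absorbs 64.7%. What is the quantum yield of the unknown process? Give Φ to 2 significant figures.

Photons absorbed by the actinometer: 7.58×10⁻⁶ / 1.23 = 6.163×10⁻⁶ mol.
Incident flux: 6.163×10⁻⁶ / 0.710 = 8.680×10⁻⁶ einstein.
Absorbed by unknown: 0.647 × 8.680×10⁻⁶ = 5.616×10⁻⁶ mol.
Φ(unknown) = 2.67×10⁻⁶ / 5.616×10⁻⁶ = 0.48.

Φ = 0.48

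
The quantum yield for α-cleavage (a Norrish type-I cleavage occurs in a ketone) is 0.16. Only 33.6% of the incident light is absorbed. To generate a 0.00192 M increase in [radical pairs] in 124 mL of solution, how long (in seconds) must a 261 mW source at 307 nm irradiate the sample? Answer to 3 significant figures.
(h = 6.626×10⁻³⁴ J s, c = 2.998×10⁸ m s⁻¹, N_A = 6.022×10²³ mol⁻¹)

Product: (0.00192 M)(0.124 L) = 2.381×10⁻⁴ mol.
Photons that must be absorbed: 2.381×10⁻⁴ / 0.16 = 0.001488 mol.
Incident photons needed: 0.001488 / 0.336 = 0.004429 mol.
Photon energy: hc/λ = 6.471×10⁻¹⁹ J; per mole, 3.897×10⁵ J mol⁻¹.
Energy required: 0.004429 × 3.897×10⁵ = 1726 J.
Time: 1726 J / 0.261 W = 6610 s.

t ≈ 6610 s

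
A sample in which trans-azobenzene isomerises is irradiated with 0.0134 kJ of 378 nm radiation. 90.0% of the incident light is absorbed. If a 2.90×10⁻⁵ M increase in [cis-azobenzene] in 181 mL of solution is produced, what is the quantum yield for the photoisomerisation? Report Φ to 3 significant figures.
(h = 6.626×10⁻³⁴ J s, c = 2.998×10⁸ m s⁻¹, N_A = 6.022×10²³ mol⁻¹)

Product: (2.90×10⁻⁵ M)(0.181 L) = 5.249×10⁻⁶ mol.
Photon energy at 378 nm: hc/λ = (6.626×10⁻³⁴)(2.998×10⁸)/(378×10⁻⁹) = 5.255×10⁻¹⁹ J.
Incident energy: 0.0134 kJ = 13.4 J.
Photons incident: 13.4 / 5.255×10⁻¹⁹ = 2.550×10¹⁹, i.e. 2.550×10¹⁹/6.022×10²³ = 4.234×10⁻⁵ mol.
Photons absorbed: 0.900 × 4.234×10⁻⁵ = 3.811×10⁻⁵ mol.
Φ = 5.249×10⁻⁶ mol / 3.811×10⁻⁵ mol photons = 0.138.

Φ = 0.138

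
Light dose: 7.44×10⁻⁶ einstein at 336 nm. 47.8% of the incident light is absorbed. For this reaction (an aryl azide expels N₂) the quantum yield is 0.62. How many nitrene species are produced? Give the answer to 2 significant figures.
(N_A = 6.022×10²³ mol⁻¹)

1.3×10¹⁸ species

Photons absorbed: 0.478 × 7.44×10⁻⁶ = 3.556×10⁻⁶ mol.
Product: Φ × n_abs = 0.62 × 3.556×10⁻⁶ = 2.205×10⁻⁶ mol.
As a count: 2.205×10⁻⁶ × 6.022×10²³ = 1.3×10¹⁸.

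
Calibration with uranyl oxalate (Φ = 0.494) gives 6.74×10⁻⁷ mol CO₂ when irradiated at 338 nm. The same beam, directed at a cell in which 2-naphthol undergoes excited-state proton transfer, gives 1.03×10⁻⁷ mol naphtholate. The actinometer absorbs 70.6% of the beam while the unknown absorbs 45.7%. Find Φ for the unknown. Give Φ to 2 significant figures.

Φ = 0.12

Photons absorbed by the actinometer: 6.74×10⁻⁷ / 0.494 = 1.364×10⁻⁶ mol.
Incident flux: 1.364×10⁻⁶ / 0.706 = 1.932×10⁻⁶ einstein.
Absorbed by unknown: 0.457 × 1.932×10⁻⁶ = 8.829×10⁻⁷ mol.
Φ(unknown) = 1.03×10⁻⁷ / 8.829×10⁻⁷ = 0.12.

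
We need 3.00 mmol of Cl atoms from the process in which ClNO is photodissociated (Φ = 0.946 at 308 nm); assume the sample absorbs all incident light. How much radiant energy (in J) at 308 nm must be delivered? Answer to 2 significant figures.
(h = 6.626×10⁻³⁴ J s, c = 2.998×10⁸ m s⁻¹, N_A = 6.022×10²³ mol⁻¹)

Product: 3.00 mmol = 0.00300 mol.
Photons that must be absorbed: 0.00300 / 0.946 = 0.003171 mol.
Photon energy: hc/λ = 6.450×10⁻¹⁹ J; per mole, 3.884×10⁵ J mol⁻¹.
Energy required: 0.003171 × 3.884×10⁵ = 1200 J.

1200 J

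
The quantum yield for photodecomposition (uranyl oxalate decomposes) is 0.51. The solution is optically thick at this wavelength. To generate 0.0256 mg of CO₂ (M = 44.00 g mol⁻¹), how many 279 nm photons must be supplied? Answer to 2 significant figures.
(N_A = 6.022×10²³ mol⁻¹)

6.9×10¹⁷ photons

Product: 0.0256 mg / 44.00 g mol⁻¹ = 5.818×10⁻⁷ mol.
Photons that must be absorbed: 5.818×10⁻⁷ / 0.51 = 1.141×10⁻⁶ mol.
Photon count: 1.141×10⁻⁶ × 6.022×10²³ = 6.9×10¹⁷.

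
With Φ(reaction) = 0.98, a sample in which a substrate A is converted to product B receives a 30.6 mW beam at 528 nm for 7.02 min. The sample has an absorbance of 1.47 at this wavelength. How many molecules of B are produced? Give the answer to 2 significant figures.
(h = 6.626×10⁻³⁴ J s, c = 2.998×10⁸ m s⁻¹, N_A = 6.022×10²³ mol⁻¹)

Photon energy at 528 nm: hc/λ = (6.626×10⁻³⁴)(2.998×10⁸)/(528×10⁻⁹) = 3.762×10⁻¹⁹ J.
Energy delivered: (30.6 mW)(421.2 s) = 12.89 J.
Photons incident: 12.89 / 3.762×10⁻¹⁹ = 3.426×10¹⁹, i.e. 3.426×10¹⁹/6.022×10²³ = 5.689×10⁻⁵ mol.
Fraction absorbed: 1 − 10^(−1.47) = 0.9661.
Photons absorbed: 0.9661 × 5.689×10⁻⁵ = 5.496×10⁻⁵ mol.
Product: Φ × n_abs = 0.98 × 5.496×10⁻⁵ = 5.386×10⁻⁵ mol.
As a count: 5.386×10⁻⁵ × 6.022×10²³ = 3.2×10¹⁹.

3.2×10¹⁹ molecules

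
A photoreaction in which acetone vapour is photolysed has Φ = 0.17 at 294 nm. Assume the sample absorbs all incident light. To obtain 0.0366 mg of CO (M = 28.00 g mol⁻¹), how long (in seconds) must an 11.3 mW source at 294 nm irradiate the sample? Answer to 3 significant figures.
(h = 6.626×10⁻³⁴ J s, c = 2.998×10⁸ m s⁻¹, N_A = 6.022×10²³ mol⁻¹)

t ≈ 277 s

Product: 0.0366 mg / 28.00 g mol⁻¹ = 1.307×10⁻⁶ mol.
Photons that must be absorbed: 1.307×10⁻⁶ / 0.17 = 7.688×10⁻⁶ mol.
Photon energy: hc/λ = 6.757×10⁻¹⁹ J; per mole, 4.069×10⁵ J mol⁻¹.
Energy required: 7.688×10⁻⁶ × 4.069×10⁵ = 3.128 J.
Time: 3.128 J / 0.0113 W = 277 s.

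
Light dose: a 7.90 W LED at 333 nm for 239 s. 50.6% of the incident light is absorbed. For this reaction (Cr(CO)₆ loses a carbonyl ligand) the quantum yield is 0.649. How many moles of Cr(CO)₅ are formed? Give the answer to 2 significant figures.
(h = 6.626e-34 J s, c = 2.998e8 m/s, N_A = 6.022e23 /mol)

Photon energy at 333 nm: hc/λ = (6.626e-34)(2.998e8)/(333e-9) = 5.965e-19 J.
Energy delivered: (7.90 W)(239 s) = 1888 J.
Photons incident: 1888 / 5.965e-19 = 3.165e21, i.e. 3.165e21/6.022e23 = 0.005256 mol.
Photons absorbed: 0.506 × 0.005256 = 0.002660 mol.
Product: Φ × n_abs = 0.649 × 0.002660 = 0.001726 mol.

0.0017 mol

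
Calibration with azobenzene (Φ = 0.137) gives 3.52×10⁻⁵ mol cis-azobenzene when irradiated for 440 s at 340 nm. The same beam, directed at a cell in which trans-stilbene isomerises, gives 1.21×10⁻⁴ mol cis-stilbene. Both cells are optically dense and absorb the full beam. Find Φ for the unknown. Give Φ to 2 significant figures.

Photons absorbed by the actinometer: 3.52×10⁻⁵ / 0.137 = 2.569×10⁻⁴ mol.
Φ(unknown) = 1.21×10⁻⁴ / 2.569×10⁻⁴ = 0.47.

Φ = 0.47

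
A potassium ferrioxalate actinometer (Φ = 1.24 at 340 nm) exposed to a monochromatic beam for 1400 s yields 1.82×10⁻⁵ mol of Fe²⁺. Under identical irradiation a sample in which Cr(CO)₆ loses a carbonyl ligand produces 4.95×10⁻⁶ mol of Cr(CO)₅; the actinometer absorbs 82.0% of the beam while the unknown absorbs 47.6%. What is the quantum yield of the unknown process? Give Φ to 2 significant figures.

Φ = 0.58

Photons absorbed by the actinometer: 1.82×10⁻⁵ / 1.24 = 1.468×10⁻⁵ mol.
Incident flux: 1.468×10⁻⁵ / 0.820 = 1.790×10⁻⁵ einstein.
Absorbed by unknown: 0.476 × 1.790×10⁻⁵ = 8.520×10⁻⁶ mol.
Φ(unknown) = 4.95×10⁻⁶ / 8.520×10⁻⁶ = 0.58.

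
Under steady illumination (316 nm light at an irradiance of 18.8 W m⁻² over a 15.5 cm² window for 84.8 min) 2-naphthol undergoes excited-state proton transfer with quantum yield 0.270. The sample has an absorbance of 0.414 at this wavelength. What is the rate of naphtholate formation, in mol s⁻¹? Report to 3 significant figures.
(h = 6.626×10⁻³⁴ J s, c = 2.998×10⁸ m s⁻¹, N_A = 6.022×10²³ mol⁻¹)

1.28×10⁻⁸ mol s⁻¹

Photon energy at 316 nm: hc/λ = (6.626×10⁻³⁴)(2.998×10⁸)/(316×10⁻⁹) = 6.286×10⁻¹⁹ J.
Energy delivered: (18.8 W m⁻²)(15.5×10⁻⁴ m²)(5088 s) = 148.3 J.
Photons incident: 148.3 / 6.286×10⁻¹⁹ = 2.359×10²⁰, i.e. 2.359×10²⁰/6.022×10²³ = 3.917×10⁻⁴ mol.
Fraction absorbed: 1 − 10^(−0.414) = 0.6145.
Photons absorbed: 0.6145 × 3.917×10⁻⁴ = 2.407×10⁻⁴ mol.
Product formed: 0.270 × 2.407×10⁻⁴ = 6.499×10⁻⁵ mol.
Rate: 6.499×10⁻⁵ / 5088 s = 1.28×10⁻⁸ mol s⁻¹.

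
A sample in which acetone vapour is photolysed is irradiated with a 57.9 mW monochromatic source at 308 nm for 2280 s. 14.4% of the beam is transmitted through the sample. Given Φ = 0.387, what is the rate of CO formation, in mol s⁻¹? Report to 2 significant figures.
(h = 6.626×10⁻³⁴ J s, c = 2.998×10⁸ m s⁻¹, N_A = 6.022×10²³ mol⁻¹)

4.9×10⁻⁸ mol s⁻¹

Photon energy at 308 nm: hc/λ = (6.626×10⁻³⁴)(2.998×10⁸)/(308×10⁻⁹) = 6.450×10⁻¹⁹ J.
Energy delivered: (57.9 mW)(2280 s) = 132.0 J.
Photons incident: 132.0 / 6.450×10⁻¹⁹ = 2.047×10²⁰, i.e. 2.047×10²⁰/6.022×10²³ = 3.399×10⁻⁴ mol.
Fraction absorbed: 1 − 14.4/100 = 0.8560.
Photons absorbed: 0.8560 × 3.399×10⁻⁴ = 2.910×10⁻⁴ mol.
Product formed: 0.387 × 2.910×10⁻⁴ = 1.126×10⁻⁴ mol.
Rate: 1.126×10⁻⁴ / 2280 s = 4.9×10⁻⁸ mol s⁻¹.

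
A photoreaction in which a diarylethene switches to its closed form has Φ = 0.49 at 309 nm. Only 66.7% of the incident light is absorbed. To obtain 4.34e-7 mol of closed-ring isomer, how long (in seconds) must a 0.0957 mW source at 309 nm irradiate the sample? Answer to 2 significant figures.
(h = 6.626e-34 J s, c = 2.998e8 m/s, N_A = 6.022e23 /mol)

t ≈ 5400 s

Photons that must be absorbed: 4.34e-7 / 0.49 = 8.857e-7 mol.
Incident photons needed: 8.857e-7 / 0.667 = 1.328e-6 mol.
Photon energy: hc/λ = 6.429e-19 J; per mole, 3.872e5 J mol⁻¹.
Energy required: 1.328e-6 × 3.872e5 = 0.5142 J.
Time: 0.5142 J / 9.57e-05 W = 5400 s.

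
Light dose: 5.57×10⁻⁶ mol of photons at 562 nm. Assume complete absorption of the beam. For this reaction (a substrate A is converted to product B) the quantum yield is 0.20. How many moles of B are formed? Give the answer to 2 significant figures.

1.1×10⁻⁶ mol

Product: Φ × n_abs = 0.20 × 5.57×10⁻⁶ = 1.114×10⁻⁶ mol.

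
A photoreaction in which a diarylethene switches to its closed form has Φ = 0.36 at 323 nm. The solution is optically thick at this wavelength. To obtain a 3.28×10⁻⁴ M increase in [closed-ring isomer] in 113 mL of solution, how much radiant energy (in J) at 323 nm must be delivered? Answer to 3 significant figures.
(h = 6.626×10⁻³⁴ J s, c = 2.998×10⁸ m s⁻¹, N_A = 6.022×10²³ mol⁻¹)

38.1 J

Product: (3.28×10⁻⁴ M)(0.113 L) = 3.706×10⁻⁵ mol.
Photons that must be absorbed: 3.706×10⁻⁵ / 0.36 = 1.029×10⁻⁴ mol.
Photon energy: hc/λ = 6.150×10⁻¹⁹ J; per mole, 3.704×10⁵ J mol⁻¹.
Energy required: 1.029×10⁻⁴ × 3.704×10⁵ = 38.1 J.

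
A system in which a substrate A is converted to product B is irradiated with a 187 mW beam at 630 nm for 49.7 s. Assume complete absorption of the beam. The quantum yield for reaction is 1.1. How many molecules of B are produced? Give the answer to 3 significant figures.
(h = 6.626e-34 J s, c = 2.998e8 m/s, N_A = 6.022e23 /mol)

3.24e19 molecules

Photon energy at 630 nm: hc/λ = (6.626e-34)(2.998e8)/(630e-9) = 3.153e-19 J.
Energy delivered: (187 mW)(49.7 s) = 9.294 J.
Photons incident: 9.294 / 3.153e-19 = 2.948e19, i.e. 2.948e19/6.022e23 = 4.895e-5 mol.
Product: Φ × n_abs = 1.1 × 4.895e-5 = 5.385e-5 mol.
As a count: 5.385e-5 × 6.022e23 = 3.24e19.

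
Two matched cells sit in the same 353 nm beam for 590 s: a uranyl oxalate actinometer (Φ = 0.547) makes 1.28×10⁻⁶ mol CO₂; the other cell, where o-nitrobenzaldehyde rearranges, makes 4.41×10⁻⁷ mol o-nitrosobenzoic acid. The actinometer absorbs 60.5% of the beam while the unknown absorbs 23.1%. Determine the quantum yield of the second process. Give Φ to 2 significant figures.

Φ = 0.49

Photons absorbed by the actinometer: 1.28×10⁻⁶ / 0.547 = 2.340×10⁻⁶ mol.
Incident flux: 2.340×10⁻⁶ / 0.605 = 3.868×10⁻⁶ einstein.
Absorbed by unknown: 0.231 × 3.868×10⁻⁶ = 8.935×10⁻⁷ mol.
Φ(unknown) = 4.41×10⁻⁷ / 8.935×10⁻⁷ = 0.49.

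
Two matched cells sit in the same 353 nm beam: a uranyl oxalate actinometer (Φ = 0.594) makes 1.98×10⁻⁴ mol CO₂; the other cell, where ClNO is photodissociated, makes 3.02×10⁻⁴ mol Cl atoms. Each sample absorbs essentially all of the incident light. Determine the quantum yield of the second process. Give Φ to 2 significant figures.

Photons absorbed by the actinometer: 1.98×10⁻⁴ / 0.594 = 3.333×10⁻⁴ mol.
Φ(unknown) = 3.02×10⁻⁴ / 3.333×10⁻⁴ = 0.91.

Φ = 0.91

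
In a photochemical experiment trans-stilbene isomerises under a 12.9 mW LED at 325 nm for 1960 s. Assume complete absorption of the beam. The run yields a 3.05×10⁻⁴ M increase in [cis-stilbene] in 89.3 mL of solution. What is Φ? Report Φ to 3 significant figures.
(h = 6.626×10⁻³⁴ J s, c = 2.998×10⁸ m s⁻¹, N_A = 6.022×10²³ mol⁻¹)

Product: (3.05×10⁻⁴ M)(0.0893 L) = 2.724×10⁻⁵ mol.
Photon energy at 325 nm: hc/λ = (6.626×10⁻³⁴)(2.998×10⁸)/(325×10⁻⁹) = 6.112×10⁻¹⁹ J.
Energy delivered: (12.9 mW)(1960 s) = 25.28 J.
Photons incident: 25.28 / 6.112×10⁻¹⁹ = 4.136×10¹⁹, i.e. 4.136×10¹⁹/6.022×10²³ = 6.868×10⁻⁵ mol.
Φ = 2.724×10⁻⁵ mol / 6.868×10⁻⁵ mol photons = 0.397.

Φ = 0.397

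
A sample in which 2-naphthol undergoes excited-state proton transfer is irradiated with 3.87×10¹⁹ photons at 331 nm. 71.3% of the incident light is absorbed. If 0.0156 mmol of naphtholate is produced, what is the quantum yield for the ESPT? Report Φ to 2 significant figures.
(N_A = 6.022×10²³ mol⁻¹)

Product: 0.0156 mmol = 1.56×10⁻⁵ mol.
Moles of photons: 3.87×10¹⁹ / 6.022×10²³ = 6.426×10⁻⁵ mol.
Photons absorbed: 0.713 × 6.426×10⁻⁵ = 4.582×10⁻⁵ mol.
Φ = 1.56×10⁻⁵ mol / 4.582×10⁻⁵ mol photons = 0.34.

Φ = 0.34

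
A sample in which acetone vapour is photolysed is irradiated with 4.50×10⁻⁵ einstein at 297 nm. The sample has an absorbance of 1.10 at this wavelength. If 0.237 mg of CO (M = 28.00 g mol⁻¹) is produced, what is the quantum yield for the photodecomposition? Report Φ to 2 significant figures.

Product: 0.237 mg / 28.00 g mol⁻¹ = 8.464×10⁻⁶ mol.
Fraction absorbed: 1 − 10^(−1.10) = 0.9206.
Photons absorbed: 0.9206 × 4.50×10⁻⁵ = 4.143×10⁻⁵ mol.
Φ = 8.464×10⁻⁶ mol / 4.143×10⁻⁵ mol photons = 0.20.

Φ = 0.20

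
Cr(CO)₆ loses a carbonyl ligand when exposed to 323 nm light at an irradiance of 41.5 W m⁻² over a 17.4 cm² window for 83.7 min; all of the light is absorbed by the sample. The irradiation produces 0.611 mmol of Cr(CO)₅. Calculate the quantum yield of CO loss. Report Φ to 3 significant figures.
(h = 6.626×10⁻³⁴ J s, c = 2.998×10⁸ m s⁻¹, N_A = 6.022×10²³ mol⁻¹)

Product: 0.611 mmol = 6.11×10⁻⁴ mol.
Photon energy at 323 nm: hc/λ = (6.626×10⁻³⁴)(2.998×10⁸)/(323×10⁻⁹) = 6.150×10⁻¹⁹ J.
Energy delivered: (41.5 W m⁻²)(17.4×10⁻⁴ m²)(5022 s) = 362.6 J.
Photons incident: 362.6 / 6.150×10⁻¹⁹ = 5.896×10²⁰, i.e. 5.896×10²⁰/6.022×10²³ = 9.791×10⁻⁴ mol.
Φ = 6.11×10⁻⁴ mol / 9.791×10⁻⁴ mol photons = 0.624.

Φ = 0.624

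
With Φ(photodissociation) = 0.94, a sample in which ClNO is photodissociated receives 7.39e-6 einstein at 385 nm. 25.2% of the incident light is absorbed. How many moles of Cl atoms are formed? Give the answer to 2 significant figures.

Photons absorbed: 0.252 × 7.39e-6 = 1.862e-6 mol.
Product: Φ × n_abs = 0.94 × 1.862e-6 = 1.750e-6 mol.

1.8e-6 mol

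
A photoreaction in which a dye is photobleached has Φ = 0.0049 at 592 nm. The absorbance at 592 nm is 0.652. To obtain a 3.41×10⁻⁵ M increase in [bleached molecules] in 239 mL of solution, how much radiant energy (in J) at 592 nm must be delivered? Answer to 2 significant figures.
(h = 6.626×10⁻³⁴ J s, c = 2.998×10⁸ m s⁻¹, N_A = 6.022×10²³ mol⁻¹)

Product: (3.41×10⁻⁵ M)(0.239 L) = 8.150×10⁻⁶ mol.
Photons that must be absorbed: 8.150×10⁻⁶ / 0.0049 = 0.001663 mol.
Fraction absorbed: 1 − 10^(−0.652) = 0.7772.
Incident photons needed: 0.001663 / 0.7772 = 0.002140 mol.
Photon energy: hc/λ = 3.356×10⁻¹⁹ J; per mole, 2.021×10⁵ J mol⁻¹.
Energy required: 0.002140 × 2.021×10⁵ = 430 J.

430 J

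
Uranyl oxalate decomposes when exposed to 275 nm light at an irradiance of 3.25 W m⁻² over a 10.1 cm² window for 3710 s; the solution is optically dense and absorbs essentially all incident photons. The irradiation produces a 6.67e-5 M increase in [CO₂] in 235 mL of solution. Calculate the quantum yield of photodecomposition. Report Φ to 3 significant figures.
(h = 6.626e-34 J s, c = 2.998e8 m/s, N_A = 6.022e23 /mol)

Φ = 0.560

Product: (6.67e-5 M)(0.235 L) = 1.567e-5 mol.
Photon energy at 275 nm: hc/λ = (6.626e-34)(2.998e8)/(275e-9) = 7.224e-19 J.
Energy delivered: (3.25 W m⁻²)(10.1e-4 m²)(3710 s) = 12.18 J.
Photons incident: 12.18 / 7.224e-19 = 1.686e19, i.e. 1.686e19/6.022e23 = 2.800e-5 mol.
Φ = 1.567e-5 mol / 2.800e-5 mol photons = 0.560.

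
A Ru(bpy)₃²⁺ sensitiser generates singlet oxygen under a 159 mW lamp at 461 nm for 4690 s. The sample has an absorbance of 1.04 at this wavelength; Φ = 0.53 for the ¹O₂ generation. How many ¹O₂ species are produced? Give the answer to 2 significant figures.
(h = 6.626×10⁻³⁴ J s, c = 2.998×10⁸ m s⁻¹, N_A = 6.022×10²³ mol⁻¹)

8.3×10²⁰ species

Photon energy at 461 nm: hc/λ = (6.626×10⁻³⁴)(2.998×10⁸)/(461×10⁻⁹) = 4.309×10⁻¹⁹ J.
Energy delivered: (159 mW)(4690 s) = 745.7 J.
Photons incident: 745.7 / 4.309×10⁻¹⁹ = 1.731×10²¹, i.e. 1.731×10²¹/6.022×10²³ = 0.002874 mol.
Fraction absorbed: 1 − 10^(−1.04) = 0.9088.
Photons absorbed: 0.9088 × 0.002874 = 0.002612 mol.
Product: Φ × n_abs = 0.53 × 0.002612 = 0.001384 mol.
As a count: 0.001384 × 6.022×10²³ = 8.3×10²⁰.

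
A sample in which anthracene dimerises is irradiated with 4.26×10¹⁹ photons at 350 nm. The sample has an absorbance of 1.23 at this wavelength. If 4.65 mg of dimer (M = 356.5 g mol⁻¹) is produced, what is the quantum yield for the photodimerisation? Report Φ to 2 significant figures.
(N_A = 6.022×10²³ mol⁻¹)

Φ = 0.20

Product: 4.65 mg / 356.5 g mol⁻¹ = 1.304×10⁻⁵ mol.
Moles of photons: 4.26×10¹⁹ / 6.022×10²³ = 7.074×10⁻⁵ mol.
Fraction absorbed: 1 − 10^(−1.23) = 0.9411.
Photons absorbed: 0.9411 × 7.074×10⁻⁵ = 6.657×10⁻⁵ mol.
Φ = 1.304×10⁻⁵ mol / 6.657×10⁻⁵ mol photons = 0.20.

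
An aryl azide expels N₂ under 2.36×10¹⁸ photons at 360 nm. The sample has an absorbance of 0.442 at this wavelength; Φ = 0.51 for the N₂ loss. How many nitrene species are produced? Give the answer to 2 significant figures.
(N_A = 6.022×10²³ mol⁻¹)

7.7×10¹⁷ species

Moles of photons: 2.36×10¹⁸ / 6.022×10²³ = 3.919×10⁻⁶ mol.
Fraction absorbed: 1 − 10^(−0.442) = 0.6386.
Photons absorbed: 0.6386 × 3.919×10⁻⁶ = 2.503×10⁻⁶ mol.
Product: Φ × n_abs = 0.51 × 2.503×10⁻⁶ = 1.277×10⁻⁶ mol.
As a count: 1.277×10⁻⁶ × 6.022×10²³ = 7.7×10¹⁷.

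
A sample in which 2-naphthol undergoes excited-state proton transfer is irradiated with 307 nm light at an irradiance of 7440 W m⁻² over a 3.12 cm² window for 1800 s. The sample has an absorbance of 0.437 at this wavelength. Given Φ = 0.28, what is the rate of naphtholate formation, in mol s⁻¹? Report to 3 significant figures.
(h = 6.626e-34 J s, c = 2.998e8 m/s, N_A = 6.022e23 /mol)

1.06e-6 mol s⁻¹

Photon energy at 307 nm: hc/λ = (6.626e-34)(2.998e8)/(307e-9) = 6.471e-19 J.
Energy delivered: (7440 W m⁻²)(3.12e-4 m²)(1800 s) = 4178 J.
Photons incident: 4178 / 6.471e-19 = 6.456e21, i.e. 6.456e21/6.022e23 = 0.01072 mol.
Fraction absorbed: 1 − 10^(−0.437) = 0.6344.
Photons absorbed: 0.6344 × 0.01072 = 0.006801 mol.
Product formed: 0.28 × 0.006801 = 0.001904 mol.
Rate: 0.001904 / 1800 s = 1.06e-6 mol s⁻¹.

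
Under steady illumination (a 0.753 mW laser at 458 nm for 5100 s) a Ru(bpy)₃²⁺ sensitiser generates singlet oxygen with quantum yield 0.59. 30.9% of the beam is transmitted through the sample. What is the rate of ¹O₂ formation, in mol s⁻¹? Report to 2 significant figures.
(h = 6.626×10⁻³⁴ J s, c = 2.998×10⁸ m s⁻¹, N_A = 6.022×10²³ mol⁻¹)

Photon energy at 458 nm: hc/λ = (6.626×10⁻³⁴)(2.998×10⁸)/(458×10⁻⁹) = 4.337×10⁻¹⁹ J.
Energy delivered: (0.753 mW)(5100 s) = 3.840 J.
Photons incident: 3.840 / 4.337×10⁻¹⁹ = 8.854×10¹⁸, i.e. 8.854×10¹⁸/6.022×10²³ = 1.470×10⁻⁵ mol.
Fraction absorbed: 1 − 30.9/100 = 0.6910.
Photons absorbed: 0.6910 × 1.470×10⁻⁵ = 1.016×10⁻⁵ mol.
Product formed: 0.59 × 1.016×10⁻⁵ = 5.994×10⁻⁶ mol.
Rate: 5.994×10⁻⁶ / 5100 s = 1.2×10⁻⁹ mol s⁻¹.

1.2×10⁻⁹ mol s⁻¹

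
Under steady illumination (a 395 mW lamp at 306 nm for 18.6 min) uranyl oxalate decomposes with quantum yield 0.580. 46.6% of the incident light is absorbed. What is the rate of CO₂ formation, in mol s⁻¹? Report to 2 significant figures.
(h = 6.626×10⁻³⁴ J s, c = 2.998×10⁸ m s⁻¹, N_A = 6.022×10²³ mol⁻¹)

Photon energy at 306 nm: hc/λ = (6.626×10⁻³⁴)(2.998×10⁸)/(306×10⁻⁹) = 6.492×10⁻¹⁹ J.
Energy delivered: (395 mW)(1116 s) = 440.8 J.
Photons incident: 440.8 / 6.492×10⁻¹⁹ = 6.790×10²⁰, i.e. 6.790×10²⁰/6.022×10²³ = 0.001128 mol.
Photons absorbed: 0.466 × 0.001128 = 5.256×10⁻⁴ mol.
Product formed: 0.580 × 5.256×10⁻⁴ = 3.048×10⁻⁴ mol.
Rate: 3.048×10⁻⁴ / 1116 s = 2.7×10⁻⁷ mol s⁻¹.

2.7×10⁻⁷ mol s⁻¹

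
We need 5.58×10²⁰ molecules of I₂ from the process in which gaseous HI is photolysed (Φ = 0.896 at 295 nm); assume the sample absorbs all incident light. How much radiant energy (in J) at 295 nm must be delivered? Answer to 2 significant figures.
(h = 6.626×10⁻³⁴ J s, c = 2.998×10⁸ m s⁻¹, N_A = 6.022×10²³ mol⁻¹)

Product: 5.58×10²⁰ / 6.022×10²³ = 9.266×10⁻⁴ mol.
Photons that must be absorbed: 9.266×10⁻⁴ / 0.896 = 0.001034 mol.
Photon energy: hc/λ = 6.734×10⁻¹⁹ J; per mole, 4.055×10⁵ J mol⁻¹.
Energy required: 0.001034 × 4.055×10⁵ = 420 J.

420 J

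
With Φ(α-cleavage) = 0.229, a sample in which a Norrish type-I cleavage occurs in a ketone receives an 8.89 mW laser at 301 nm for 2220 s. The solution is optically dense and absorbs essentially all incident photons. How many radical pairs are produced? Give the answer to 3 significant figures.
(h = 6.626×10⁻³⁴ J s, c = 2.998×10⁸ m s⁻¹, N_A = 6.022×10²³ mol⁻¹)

Photon energy at 301 nm: hc/λ = (6.626×10⁻³⁴)(2.998×10⁸)/(301×10⁻⁹) = 6.600×10⁻¹⁹ J.
Energy delivered: (8.89 mW)(2220 s) = 19.74 J.
Photons incident: 19.74 / 6.600×10⁻¹⁹ = 2.991×10¹⁹, i.e. 2.991×10¹⁹/6.022×10²³ = 4.967×10⁻⁵ mol.
Product: Φ × n_abs = 0.229 × 4.967×10⁻⁵ = 1.137×10⁻⁵ mol.
As a count: 1.137×10⁻⁵ × 6.022×10²³ = 6.85×10¹⁸.

6.85×10¹⁸ radical pairs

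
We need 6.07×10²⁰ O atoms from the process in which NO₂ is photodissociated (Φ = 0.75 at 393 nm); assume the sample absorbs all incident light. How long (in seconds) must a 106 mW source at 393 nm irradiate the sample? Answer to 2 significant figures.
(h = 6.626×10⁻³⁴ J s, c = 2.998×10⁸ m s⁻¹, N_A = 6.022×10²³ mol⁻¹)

t ≈ 3900 s

Product: 6.07×10²⁰ / 6.022×10²³ = 0.001008 mol.
Photons that must be absorbed: 0.001008 / 0.75 = 0.001344 mol.
Photon energy: hc/λ = 5.055×10⁻¹⁹ J; per mole, 3.044×10⁵ J mol⁻¹.
Energy required: 0.001344 × 3.044×10⁵ = 409.1 J.
Time: 409.1 J / 0.106 W = 3900 s.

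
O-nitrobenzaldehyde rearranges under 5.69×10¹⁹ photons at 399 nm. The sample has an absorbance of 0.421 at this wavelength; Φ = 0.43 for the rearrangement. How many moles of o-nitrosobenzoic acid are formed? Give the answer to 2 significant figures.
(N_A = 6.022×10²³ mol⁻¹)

Moles of photons: 5.69×10¹⁹ / 6.022×10²³ = 9.449×10⁻⁵ mol.
Fraction absorbed: 1 − 10^(−0.421) = 0.6207.
Photons absorbed: 0.6207 × 9.449×10⁻⁵ = 5.865×10⁻⁵ mol.
Product: Φ × n_abs = 0.43 × 5.865×10⁻⁵ = 2.522×10⁻⁵ mol.

2.5×10⁻⁵ mol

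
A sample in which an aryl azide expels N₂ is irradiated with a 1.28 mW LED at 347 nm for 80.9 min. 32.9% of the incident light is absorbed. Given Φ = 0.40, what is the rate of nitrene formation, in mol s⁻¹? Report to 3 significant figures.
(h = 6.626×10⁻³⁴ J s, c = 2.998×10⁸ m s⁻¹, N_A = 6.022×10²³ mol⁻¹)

4.89×10⁻¹⁰ mol s⁻¹

Photon energy at 347 nm: hc/λ = (6.626×10⁻³⁴)(2.998×10⁸)/(347×10⁻⁹) = 5.725×10⁻¹⁹ J.
Energy delivered: (1.28 mW)(4854 s) = 6.213 J.
Photons incident: 6.213 / 5.725×10⁻¹⁹ = 1.085×10¹⁹, i.e. 1.085×10¹⁹/6.022×10²³ = 1.802×10⁻⁵ mol.
Photons absorbed: 0.329 × 1.802×10⁻⁵ = 5.929×10⁻⁶ mol.
Product formed: 0.40 × 5.929×10⁻⁶ = 2.372×10⁻⁶ mol.
Rate: 2.372×10⁻⁶ / 4854 s = 4.89×10⁻¹⁰ mol s⁻¹.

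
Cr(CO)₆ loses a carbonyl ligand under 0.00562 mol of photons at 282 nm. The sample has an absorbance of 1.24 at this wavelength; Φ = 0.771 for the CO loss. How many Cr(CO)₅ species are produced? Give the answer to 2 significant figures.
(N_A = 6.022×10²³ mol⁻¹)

2.5×10²¹ species

Fraction absorbed: 1 − 10^(−1.24) = 0.9425.
Photons absorbed: 0.9425 × 0.00562 = 0.005297 mol.
Product: Φ × n_abs = 0.771 × 0.005297 = 0.004084 mol.
As a count: 0.004084 × 6.022×10²³ = 2.5×10²¹.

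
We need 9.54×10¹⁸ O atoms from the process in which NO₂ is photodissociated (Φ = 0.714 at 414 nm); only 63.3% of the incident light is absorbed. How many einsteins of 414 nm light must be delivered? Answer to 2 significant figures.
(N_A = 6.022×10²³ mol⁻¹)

Product: 9.54×10¹⁸ / 6.022×10²³ = 1.584×10⁻⁵ mol.
Photons that must be absorbed: 1.584×10⁻⁵ / 0.714 = 2.218×10⁻⁵ mol.
Incident photons needed: 2.218×10⁻⁵ / 0.633 = 3.504×10⁻⁵ mol.

3.5×10⁻⁵ einstein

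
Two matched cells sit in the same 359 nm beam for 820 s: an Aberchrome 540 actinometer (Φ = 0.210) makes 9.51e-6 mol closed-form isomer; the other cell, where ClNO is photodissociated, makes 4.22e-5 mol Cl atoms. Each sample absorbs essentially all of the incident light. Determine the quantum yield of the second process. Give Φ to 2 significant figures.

Photons absorbed by the actinometer: 9.51e-6 / 0.210 = 4.529e-5 mol.
Φ(unknown) = 4.22e-5 / 4.529e-5 = 0.93.

Φ = 0.93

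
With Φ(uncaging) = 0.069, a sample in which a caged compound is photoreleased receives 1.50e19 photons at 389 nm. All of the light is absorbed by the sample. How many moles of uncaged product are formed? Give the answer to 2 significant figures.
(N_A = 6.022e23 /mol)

1.7e-6 mol

Moles of photons: 1.50e19 / 6.022e23 = 2.491e-5 mol.
Product: Φ × n_abs = 0.069 × 2.491e-5 = 1.719e-6 mol.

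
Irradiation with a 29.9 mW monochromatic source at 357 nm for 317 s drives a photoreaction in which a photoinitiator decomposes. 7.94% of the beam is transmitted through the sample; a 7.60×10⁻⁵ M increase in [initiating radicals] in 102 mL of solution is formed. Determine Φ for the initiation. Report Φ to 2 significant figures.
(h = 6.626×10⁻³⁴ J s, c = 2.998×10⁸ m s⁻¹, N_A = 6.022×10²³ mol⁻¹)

Φ = 0.30

Product: (7.60×10⁻⁵ M)(0.102 L) = 7.752×10⁻⁶ mol.
Photon energy at 357 nm: hc/λ = (6.626×10⁻³⁴)(2.998×10⁸)/(357×10⁻⁹) = 5.564×10⁻¹⁹ J.
Energy delivered: (29.9 mW)(317 s) = 9.478 J.
Photons incident: 9.478 / 5.564×10⁻¹⁹ = 1.703×10¹⁹, i.e. 1.703×10¹⁹/6.022×10²³ = 2.828×10⁻⁵ mol.
Fraction absorbed: 1 − 7.94/100 = 0.9206.
Photons absorbed: 0.9206 × 2.828×10⁻⁵ = 2.603×10⁻⁵ mol.
Φ = 7.752×10⁻⁶ mol / 2.603×10⁻⁵ mol photons = 0.30.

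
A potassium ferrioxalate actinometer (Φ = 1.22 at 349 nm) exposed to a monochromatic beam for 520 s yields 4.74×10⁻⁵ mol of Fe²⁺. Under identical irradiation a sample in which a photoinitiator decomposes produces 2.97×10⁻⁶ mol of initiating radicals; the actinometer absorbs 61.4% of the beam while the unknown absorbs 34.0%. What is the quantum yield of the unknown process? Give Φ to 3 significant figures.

Φ = 0.138

Photons absorbed by the actinometer: 4.74×10⁻⁵ / 1.22 = 3.885×10⁻⁵ mol.
Incident flux: 3.885×10⁻⁵ / 0.614 = 6.327×10⁻⁵ einstein.
Absorbed by unknown: 0.340 × 6.327×10⁻⁵ = 2.151×10⁻⁵ mol.
Φ(unknown) = 2.97×10⁻⁶ / 2.151×10⁻⁵ = 0.138.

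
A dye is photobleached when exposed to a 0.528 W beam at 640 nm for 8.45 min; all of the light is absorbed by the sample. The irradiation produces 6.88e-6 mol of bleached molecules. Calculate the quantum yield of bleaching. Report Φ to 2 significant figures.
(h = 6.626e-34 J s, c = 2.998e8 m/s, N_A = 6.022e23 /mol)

Φ = 0.0048

Photon energy at 640 nm: hc/λ = (6.626e-34)(2.998e8)/(640e-9) = 3.104e-19 J.
Energy delivered: (0.528 W)(507 s) = 267.7 J.
Photons incident: 267.7 / 3.104e-19 = 8.624e20, i.e. 8.624e20/6.022e23 = 0.001432 mol.
Φ = 6.88e-6 mol / 0.001432 mol photons = 0.0048.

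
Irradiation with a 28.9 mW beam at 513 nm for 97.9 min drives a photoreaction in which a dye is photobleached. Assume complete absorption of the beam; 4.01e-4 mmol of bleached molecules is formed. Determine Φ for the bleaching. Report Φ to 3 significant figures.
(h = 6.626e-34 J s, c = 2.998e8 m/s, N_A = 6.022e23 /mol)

Product: 4.01e-4 mmol = 4.01e-7 mol.
Photon energy at 513 nm: hc/λ = (6.626e-34)(2.998e8)/(513e-9) = 3.872e-19 J.
Energy delivered: (28.9 mW)(5874 s) = 169.8 J.
Photons incident: 169.8 / 3.872e-19 = 4.385e20, i.e. 4.385e20/6.022e23 = 7.282e-4 mol.
Φ = 4.01e-7 mol / 7.282e-4 mol photons = 5.51e-4.

Φ = 5.51e-4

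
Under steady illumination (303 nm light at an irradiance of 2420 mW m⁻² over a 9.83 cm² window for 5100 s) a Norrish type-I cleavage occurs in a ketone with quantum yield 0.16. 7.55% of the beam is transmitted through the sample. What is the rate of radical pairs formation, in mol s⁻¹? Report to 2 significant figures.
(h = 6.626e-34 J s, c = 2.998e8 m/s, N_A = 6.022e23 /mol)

8.9e-10 mol s⁻¹

Photon energy at 303 nm: hc/λ = (6.626e-34)(2.998e8)/(303e-9) = 6.556e-19 J.
Energy delivered: (2420 mW m⁻²)(9.83e-4 m²)(5100 s) = 12.13 J.
Photons incident: 12.13 / 6.556e-19 = 1.850e19, i.e. 1.850e19/6.022e23 = 3.072e-5 mol.
Fraction absorbed: 1 − 7.55/100 = 0.9245.
Photons absorbed: 0.9245 × 3.072e-5 = 2.840e-5 mol.
Product formed: 0.16 × 2.840e-5 = 4.544e-6 mol.
Rate: 4.544e-6 / 5100 s = 8.9e-10 mol s⁻¹.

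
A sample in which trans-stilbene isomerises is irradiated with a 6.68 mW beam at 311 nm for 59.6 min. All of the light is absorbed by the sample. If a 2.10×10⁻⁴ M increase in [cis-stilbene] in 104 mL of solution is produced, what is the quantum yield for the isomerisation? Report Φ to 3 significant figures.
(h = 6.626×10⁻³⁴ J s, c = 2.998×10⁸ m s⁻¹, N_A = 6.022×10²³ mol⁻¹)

Φ = 0.352

Product: (2.10×10⁻⁴ M)(0.104 L) = 2.184×10⁻⁵ mol.
Photon energy at 311 nm: hc/λ = (6.626×10⁻³⁴)(2.998×10⁸)/(311×10⁻⁹) = 6.387×10⁻¹⁹ J.
Energy delivered: (6.68 mW)(3576 s) = 23.89 J.
Photons incident: 23.89 / 6.387×10⁻¹⁹ = 3.740×10¹⁹, i.e. 3.740×10¹⁹/6.022×10²³ = 6.211×10⁻⁵ mol.
Φ = 2.184×10⁻⁵ mol / 6.211×10⁻⁵ mol photons = 0.352.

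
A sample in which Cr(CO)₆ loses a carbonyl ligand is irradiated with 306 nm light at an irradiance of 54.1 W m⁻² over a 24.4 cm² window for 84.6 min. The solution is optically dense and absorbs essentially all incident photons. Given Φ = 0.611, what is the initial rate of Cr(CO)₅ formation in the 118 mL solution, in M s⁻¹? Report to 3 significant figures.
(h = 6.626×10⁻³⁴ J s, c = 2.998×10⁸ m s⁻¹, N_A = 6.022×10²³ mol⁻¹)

Photon energy at 306 nm: hc/λ = (6.626×10⁻³⁴)(2.998×10⁸)/(306×10⁻⁹) = 6.492×10⁻¹⁹ J.
Energy delivered: (54.1 W m⁻²)(24.4×10⁻⁴ m²)(5076 s) = 670.1 J.
Photons incident: 670.1 / 6.492×10⁻¹⁹ = 1.032×10²¹, i.e. 1.032×10²¹/6.022×10²³ = 0.001714 mol.
Product formed: 0.611 × 0.001714 = 0.001047 mol.
Rate: 0.001047 mol / (5076 s × 0.118 L) = 1.75×10⁻⁶ M s⁻¹.

1.75×10⁻⁶ M s⁻¹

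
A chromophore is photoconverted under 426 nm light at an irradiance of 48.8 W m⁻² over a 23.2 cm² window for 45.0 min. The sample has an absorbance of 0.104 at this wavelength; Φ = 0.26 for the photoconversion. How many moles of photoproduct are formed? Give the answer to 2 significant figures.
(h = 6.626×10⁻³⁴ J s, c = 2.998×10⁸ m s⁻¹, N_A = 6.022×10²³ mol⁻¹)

6.0×10⁻⁵ mol

Photon energy at 426 nm: hc/λ = (6.626×10⁻³⁴)(2.998×10⁸)/(426×10⁻⁹) = 4.663×10⁻¹⁹ J.
Energy delivered: (48.8 W m⁻²)(23.2×10⁻⁴ m²)(2700 s) = 305.7 J.
Photons incident: 305.7 / 4.663×10⁻¹⁹ = 6.556×10²⁰, i.e. 6.556×10²⁰/6.022×10²³ = 0.001089 mol.
Fraction absorbed: 1 − 10^(−0.104) = 0.2130.
Photons absorbed: 0.2130 × 0.001089 = 2.320×10⁻⁴ mol.
Product: Φ × n_abs = 0.26 × 2.320×10⁻⁴ = 6.032×10⁻⁵ mol.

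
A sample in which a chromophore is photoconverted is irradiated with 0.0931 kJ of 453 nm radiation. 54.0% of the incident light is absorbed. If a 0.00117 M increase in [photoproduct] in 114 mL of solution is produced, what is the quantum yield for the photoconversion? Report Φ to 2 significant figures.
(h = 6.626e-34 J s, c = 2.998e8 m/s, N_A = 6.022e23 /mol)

Product: (0.00117 M)(0.114 L) = 1.334e-4 mol.
Photon energy at 453 nm: hc/λ = (6.626e-34)(2.998e8)/(453e-9) = 4.385e-19 J.
Incident energy: 0.0931 kJ = 93.1 J.
Photons incident: 93.1 / 4.385e-19 = 2.123e20, i.e. 2.123e20/6.022e23 = 3.525e-4 mol.
Photons absorbed: 0.540 × 3.525e-4 = 1.904e-4 mol.
Φ = 1.334e-4 mol / 1.904e-4 mol photons = 0.70.

Φ = 0.70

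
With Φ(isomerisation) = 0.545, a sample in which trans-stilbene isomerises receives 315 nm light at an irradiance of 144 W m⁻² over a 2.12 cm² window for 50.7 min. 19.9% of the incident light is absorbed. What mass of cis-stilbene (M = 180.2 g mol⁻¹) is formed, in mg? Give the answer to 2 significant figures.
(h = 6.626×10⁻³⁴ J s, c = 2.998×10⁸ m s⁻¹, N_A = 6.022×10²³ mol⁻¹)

4.8 mg

Photon energy at 315 nm: hc/λ = (6.626×10⁻³⁴)(2.998×10⁸)/(315×10⁻⁹) = 6.306×10⁻¹⁹ J.
Energy delivered: (144 W m⁻²)(2.12×10⁻⁴ m²)(3042 s) = 92.87 J.
Photons incident: 92.87 / 6.306×10⁻¹⁹ = 1.473×10²⁰, i.e. 1.473×10²⁰/6.022×10²³ = 2.446×10⁻⁴ mol.
Photons absorbed: 0.199 × 2.446×10⁻⁴ = 4.868×10⁻⁵ mol.
Product: Φ × n_abs = 0.545 × 4.868×10⁻⁵ = 2.653×10⁻⁵ mol.
Mass: 2.653×10⁻⁵ × 180.2 = 0.004781 g = 4.8 mg.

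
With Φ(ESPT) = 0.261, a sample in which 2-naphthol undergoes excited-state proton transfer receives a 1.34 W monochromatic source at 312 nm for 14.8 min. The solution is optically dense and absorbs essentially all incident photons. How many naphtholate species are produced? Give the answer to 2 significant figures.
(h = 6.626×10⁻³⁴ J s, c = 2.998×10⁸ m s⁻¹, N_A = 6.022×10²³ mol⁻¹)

Photon energy at 312 nm: hc/λ = (6.626×10⁻³⁴)(2.998×10⁸)/(312×10⁻⁹) = 6.367×10⁻¹⁹ J.
Energy delivered: (1.34 W)(888 s) = 1190 J.
Photons incident: 1190 / 6.367×10⁻¹⁹ = 1.869×10²¹, i.e. 1.869×10²¹/6.022×10²³ = 0.003104 mol.
Product: Φ × n_abs = 0.261 × 0.003104 = 8.101×10⁻⁴ mol.
As a count: 8.101×10⁻⁴ × 6.022×10²³ = 4.9×10²⁰.

4.9×10²⁰ species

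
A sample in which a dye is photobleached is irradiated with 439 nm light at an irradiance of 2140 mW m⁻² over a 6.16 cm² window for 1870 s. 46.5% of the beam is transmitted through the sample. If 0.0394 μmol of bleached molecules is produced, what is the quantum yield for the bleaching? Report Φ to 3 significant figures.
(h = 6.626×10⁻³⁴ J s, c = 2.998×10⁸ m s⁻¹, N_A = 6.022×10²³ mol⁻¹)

Φ = 0.00814

Product: 0.0394 μmol = 3.94×10⁻⁸ mol.
Photon energy at 439 nm: hc/λ = (6.626×10⁻³⁴)(2.998×10⁸)/(439×10⁻⁹) = 4.525×10⁻¹⁹ J.
Energy delivered: (2140 mW m⁻²)(6.16×10⁻⁴ m²)(1870 s) = 2.465 J.
Photons incident: 2.465 / 4.525×10⁻¹⁹ = 5.448×10¹⁸, i.e. 5.448×10¹⁸/6.022×10²³ = 9.047×10⁻⁶ mol.
Fraction absorbed: 1 − 46.5/100 = 0.5350.
Photons absorbed: 0.5350 × 9.047×10⁻⁶ = 4.840×10⁻⁶ mol.
Φ = 3.94×10⁻⁸ mol / 4.840×10⁻⁶ mol photons = 0.00814.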